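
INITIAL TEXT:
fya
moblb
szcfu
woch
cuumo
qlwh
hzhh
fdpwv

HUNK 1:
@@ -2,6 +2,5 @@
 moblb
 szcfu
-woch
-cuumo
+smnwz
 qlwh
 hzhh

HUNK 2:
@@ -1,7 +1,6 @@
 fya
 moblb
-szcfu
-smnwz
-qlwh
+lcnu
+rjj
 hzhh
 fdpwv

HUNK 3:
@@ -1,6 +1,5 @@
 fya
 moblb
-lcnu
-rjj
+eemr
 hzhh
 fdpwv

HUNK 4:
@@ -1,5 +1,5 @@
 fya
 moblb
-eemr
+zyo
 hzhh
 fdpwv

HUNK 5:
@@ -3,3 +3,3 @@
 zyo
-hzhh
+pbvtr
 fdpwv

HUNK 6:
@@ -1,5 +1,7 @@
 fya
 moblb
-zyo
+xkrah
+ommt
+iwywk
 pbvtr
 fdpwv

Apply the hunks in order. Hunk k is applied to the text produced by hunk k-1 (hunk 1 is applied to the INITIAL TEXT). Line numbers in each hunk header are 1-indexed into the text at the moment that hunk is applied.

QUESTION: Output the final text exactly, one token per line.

Hunk 1: at line 2 remove [woch,cuumo] add [smnwz] -> 7 lines: fya moblb szcfu smnwz qlwh hzhh fdpwv
Hunk 2: at line 1 remove [szcfu,smnwz,qlwh] add [lcnu,rjj] -> 6 lines: fya moblb lcnu rjj hzhh fdpwv
Hunk 3: at line 1 remove [lcnu,rjj] add [eemr] -> 5 lines: fya moblb eemr hzhh fdpwv
Hunk 4: at line 1 remove [eemr] add [zyo] -> 5 lines: fya moblb zyo hzhh fdpwv
Hunk 5: at line 3 remove [hzhh] add [pbvtr] -> 5 lines: fya moblb zyo pbvtr fdpwv
Hunk 6: at line 1 remove [zyo] add [xkrah,ommt,iwywk] -> 7 lines: fya moblb xkrah ommt iwywk pbvtr fdpwv

Answer: fya
moblb
xkrah
ommt
iwywk
pbvtr
fdpwv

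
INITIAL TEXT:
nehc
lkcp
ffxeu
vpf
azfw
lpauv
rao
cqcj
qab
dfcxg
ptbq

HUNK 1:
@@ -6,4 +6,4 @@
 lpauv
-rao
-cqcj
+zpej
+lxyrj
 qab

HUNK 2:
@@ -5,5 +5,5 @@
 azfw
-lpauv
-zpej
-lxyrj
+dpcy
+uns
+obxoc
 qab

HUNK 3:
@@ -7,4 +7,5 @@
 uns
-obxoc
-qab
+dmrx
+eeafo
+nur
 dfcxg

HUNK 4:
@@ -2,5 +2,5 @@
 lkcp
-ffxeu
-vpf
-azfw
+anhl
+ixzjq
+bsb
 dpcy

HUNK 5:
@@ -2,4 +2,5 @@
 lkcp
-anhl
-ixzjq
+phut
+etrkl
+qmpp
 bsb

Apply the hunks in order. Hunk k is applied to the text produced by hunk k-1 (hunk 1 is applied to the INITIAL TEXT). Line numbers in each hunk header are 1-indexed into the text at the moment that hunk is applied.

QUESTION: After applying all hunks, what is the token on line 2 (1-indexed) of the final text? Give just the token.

Hunk 1: at line 6 remove [rao,cqcj] add [zpej,lxyrj] -> 11 lines: nehc lkcp ffxeu vpf azfw lpauv zpej lxyrj qab dfcxg ptbq
Hunk 2: at line 5 remove [lpauv,zpej,lxyrj] add [dpcy,uns,obxoc] -> 11 lines: nehc lkcp ffxeu vpf azfw dpcy uns obxoc qab dfcxg ptbq
Hunk 3: at line 7 remove [obxoc,qab] add [dmrx,eeafo,nur] -> 12 lines: nehc lkcp ffxeu vpf azfw dpcy uns dmrx eeafo nur dfcxg ptbq
Hunk 4: at line 2 remove [ffxeu,vpf,azfw] add [anhl,ixzjq,bsb] -> 12 lines: nehc lkcp anhl ixzjq bsb dpcy uns dmrx eeafo nur dfcxg ptbq
Hunk 5: at line 2 remove [anhl,ixzjq] add [phut,etrkl,qmpp] -> 13 lines: nehc lkcp phut etrkl qmpp bsb dpcy uns dmrx eeafo nur dfcxg ptbq
Final line 2: lkcp

Answer: lkcp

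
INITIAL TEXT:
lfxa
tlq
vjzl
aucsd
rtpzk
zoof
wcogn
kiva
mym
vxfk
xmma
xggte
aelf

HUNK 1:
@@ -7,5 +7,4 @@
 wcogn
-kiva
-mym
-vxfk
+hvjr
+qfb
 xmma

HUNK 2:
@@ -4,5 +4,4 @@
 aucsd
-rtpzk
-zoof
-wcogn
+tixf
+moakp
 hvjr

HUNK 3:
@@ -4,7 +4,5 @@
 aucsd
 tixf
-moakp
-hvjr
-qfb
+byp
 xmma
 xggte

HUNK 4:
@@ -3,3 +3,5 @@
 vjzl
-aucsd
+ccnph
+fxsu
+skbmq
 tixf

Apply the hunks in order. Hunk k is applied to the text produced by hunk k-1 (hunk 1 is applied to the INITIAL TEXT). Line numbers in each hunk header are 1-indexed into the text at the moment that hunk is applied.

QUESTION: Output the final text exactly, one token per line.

Answer: lfxa
tlq
vjzl
ccnph
fxsu
skbmq
tixf
byp
xmma
xggte
aelf

Derivation:
Hunk 1: at line 7 remove [kiva,mym,vxfk] add [hvjr,qfb] -> 12 lines: lfxa tlq vjzl aucsd rtpzk zoof wcogn hvjr qfb xmma xggte aelf
Hunk 2: at line 4 remove [rtpzk,zoof,wcogn] add [tixf,moakp] -> 11 lines: lfxa tlq vjzl aucsd tixf moakp hvjr qfb xmma xggte aelf
Hunk 3: at line 4 remove [moakp,hvjr,qfb] add [byp] -> 9 lines: lfxa tlq vjzl aucsd tixf byp xmma xggte aelf
Hunk 4: at line 3 remove [aucsd] add [ccnph,fxsu,skbmq] -> 11 lines: lfxa tlq vjzl ccnph fxsu skbmq tixf byp xmma xggte aelf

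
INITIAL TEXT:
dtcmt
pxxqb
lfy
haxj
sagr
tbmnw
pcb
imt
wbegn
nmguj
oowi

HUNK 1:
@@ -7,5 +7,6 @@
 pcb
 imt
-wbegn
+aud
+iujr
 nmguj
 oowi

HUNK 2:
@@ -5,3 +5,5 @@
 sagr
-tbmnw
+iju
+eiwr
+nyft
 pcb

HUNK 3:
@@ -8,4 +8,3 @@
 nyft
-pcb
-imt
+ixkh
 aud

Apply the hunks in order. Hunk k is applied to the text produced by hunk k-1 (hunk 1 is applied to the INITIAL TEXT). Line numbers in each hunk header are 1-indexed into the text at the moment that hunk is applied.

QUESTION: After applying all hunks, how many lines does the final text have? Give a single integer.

Hunk 1: at line 7 remove [wbegn] add [aud,iujr] -> 12 lines: dtcmt pxxqb lfy haxj sagr tbmnw pcb imt aud iujr nmguj oowi
Hunk 2: at line 5 remove [tbmnw] add [iju,eiwr,nyft] -> 14 lines: dtcmt pxxqb lfy haxj sagr iju eiwr nyft pcb imt aud iujr nmguj oowi
Hunk 3: at line 8 remove [pcb,imt] add [ixkh] -> 13 lines: dtcmt pxxqb lfy haxj sagr iju eiwr nyft ixkh aud iujr nmguj oowi
Final line count: 13

Answer: 13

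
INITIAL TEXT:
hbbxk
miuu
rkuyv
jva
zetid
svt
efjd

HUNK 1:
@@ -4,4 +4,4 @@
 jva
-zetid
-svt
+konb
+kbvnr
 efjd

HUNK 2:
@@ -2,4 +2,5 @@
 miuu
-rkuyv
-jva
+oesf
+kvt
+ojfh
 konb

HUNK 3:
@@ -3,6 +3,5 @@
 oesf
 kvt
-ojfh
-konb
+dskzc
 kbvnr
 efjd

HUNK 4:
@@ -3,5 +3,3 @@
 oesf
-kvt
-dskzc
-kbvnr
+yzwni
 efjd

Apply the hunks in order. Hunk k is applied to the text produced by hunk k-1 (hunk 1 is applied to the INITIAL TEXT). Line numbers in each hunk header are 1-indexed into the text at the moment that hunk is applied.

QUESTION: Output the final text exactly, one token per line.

Answer: hbbxk
miuu
oesf
yzwni
efjd

Derivation:
Hunk 1: at line 4 remove [zetid,svt] add [konb,kbvnr] -> 7 lines: hbbxk miuu rkuyv jva konb kbvnr efjd
Hunk 2: at line 2 remove [rkuyv,jva] add [oesf,kvt,ojfh] -> 8 lines: hbbxk miuu oesf kvt ojfh konb kbvnr efjd
Hunk 3: at line 3 remove [ojfh,konb] add [dskzc] -> 7 lines: hbbxk miuu oesf kvt dskzc kbvnr efjd
Hunk 4: at line 3 remove [kvt,dskzc,kbvnr] add [yzwni] -> 5 lines: hbbxk miuu oesf yzwni efjd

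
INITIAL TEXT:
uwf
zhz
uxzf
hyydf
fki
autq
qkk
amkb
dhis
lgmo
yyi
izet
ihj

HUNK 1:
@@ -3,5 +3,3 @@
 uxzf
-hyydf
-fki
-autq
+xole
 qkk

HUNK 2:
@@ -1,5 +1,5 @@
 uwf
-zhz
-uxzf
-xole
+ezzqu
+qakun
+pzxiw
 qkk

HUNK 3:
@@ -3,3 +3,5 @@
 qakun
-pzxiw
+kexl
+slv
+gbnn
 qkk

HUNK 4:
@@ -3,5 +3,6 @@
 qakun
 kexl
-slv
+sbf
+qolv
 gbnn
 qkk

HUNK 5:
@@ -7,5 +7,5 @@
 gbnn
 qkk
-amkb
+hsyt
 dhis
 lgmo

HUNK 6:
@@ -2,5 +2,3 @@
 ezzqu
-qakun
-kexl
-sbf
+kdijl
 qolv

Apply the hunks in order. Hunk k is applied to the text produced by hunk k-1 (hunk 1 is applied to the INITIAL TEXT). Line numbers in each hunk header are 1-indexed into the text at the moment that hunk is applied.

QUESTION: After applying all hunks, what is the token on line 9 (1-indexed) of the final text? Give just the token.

Hunk 1: at line 3 remove [hyydf,fki,autq] add [xole] -> 11 lines: uwf zhz uxzf xole qkk amkb dhis lgmo yyi izet ihj
Hunk 2: at line 1 remove [zhz,uxzf,xole] add [ezzqu,qakun,pzxiw] -> 11 lines: uwf ezzqu qakun pzxiw qkk amkb dhis lgmo yyi izet ihj
Hunk 3: at line 3 remove [pzxiw] add [kexl,slv,gbnn] -> 13 lines: uwf ezzqu qakun kexl slv gbnn qkk amkb dhis lgmo yyi izet ihj
Hunk 4: at line 3 remove [slv] add [sbf,qolv] -> 14 lines: uwf ezzqu qakun kexl sbf qolv gbnn qkk amkb dhis lgmo yyi izet ihj
Hunk 5: at line 7 remove [amkb] add [hsyt] -> 14 lines: uwf ezzqu qakun kexl sbf qolv gbnn qkk hsyt dhis lgmo yyi izet ihj
Hunk 6: at line 2 remove [qakun,kexl,sbf] add [kdijl] -> 12 lines: uwf ezzqu kdijl qolv gbnn qkk hsyt dhis lgmo yyi izet ihj
Final line 9: lgmo

Answer: lgmo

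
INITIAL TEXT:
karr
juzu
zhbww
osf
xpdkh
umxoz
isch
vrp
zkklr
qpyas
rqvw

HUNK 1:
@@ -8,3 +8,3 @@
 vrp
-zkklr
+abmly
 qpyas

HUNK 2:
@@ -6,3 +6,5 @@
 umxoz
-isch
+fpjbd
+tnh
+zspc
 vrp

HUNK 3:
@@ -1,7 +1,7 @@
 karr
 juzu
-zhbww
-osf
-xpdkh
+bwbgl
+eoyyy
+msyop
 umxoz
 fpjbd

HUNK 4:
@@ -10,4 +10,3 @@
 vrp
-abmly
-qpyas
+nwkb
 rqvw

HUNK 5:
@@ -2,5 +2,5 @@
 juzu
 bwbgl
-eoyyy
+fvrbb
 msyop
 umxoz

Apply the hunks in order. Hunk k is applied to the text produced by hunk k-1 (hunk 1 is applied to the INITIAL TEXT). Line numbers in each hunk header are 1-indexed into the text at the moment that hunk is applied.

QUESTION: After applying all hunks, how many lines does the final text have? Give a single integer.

Answer: 12

Derivation:
Hunk 1: at line 8 remove [zkklr] add [abmly] -> 11 lines: karr juzu zhbww osf xpdkh umxoz isch vrp abmly qpyas rqvw
Hunk 2: at line 6 remove [isch] add [fpjbd,tnh,zspc] -> 13 lines: karr juzu zhbww osf xpdkh umxoz fpjbd tnh zspc vrp abmly qpyas rqvw
Hunk 3: at line 1 remove [zhbww,osf,xpdkh] add [bwbgl,eoyyy,msyop] -> 13 lines: karr juzu bwbgl eoyyy msyop umxoz fpjbd tnh zspc vrp abmly qpyas rqvw
Hunk 4: at line 10 remove [abmly,qpyas] add [nwkb] -> 12 lines: karr juzu bwbgl eoyyy msyop umxoz fpjbd tnh zspc vrp nwkb rqvw
Hunk 5: at line 2 remove [eoyyy] add [fvrbb] -> 12 lines: karr juzu bwbgl fvrbb msyop umxoz fpjbd tnh zspc vrp nwkb rqvw
Final line count: 12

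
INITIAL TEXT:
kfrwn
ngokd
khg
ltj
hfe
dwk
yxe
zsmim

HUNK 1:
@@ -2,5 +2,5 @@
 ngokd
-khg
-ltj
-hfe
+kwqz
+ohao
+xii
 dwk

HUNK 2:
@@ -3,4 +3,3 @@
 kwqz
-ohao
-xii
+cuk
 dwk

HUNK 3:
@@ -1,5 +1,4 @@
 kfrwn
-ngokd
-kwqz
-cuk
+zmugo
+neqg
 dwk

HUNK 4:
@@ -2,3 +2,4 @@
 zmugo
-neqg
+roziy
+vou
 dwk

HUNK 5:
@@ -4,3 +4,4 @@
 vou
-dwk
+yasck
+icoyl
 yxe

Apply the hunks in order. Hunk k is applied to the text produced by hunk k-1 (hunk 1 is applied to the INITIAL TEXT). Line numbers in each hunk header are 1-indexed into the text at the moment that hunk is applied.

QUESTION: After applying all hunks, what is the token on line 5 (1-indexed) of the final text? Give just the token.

Hunk 1: at line 2 remove [khg,ltj,hfe] add [kwqz,ohao,xii] -> 8 lines: kfrwn ngokd kwqz ohao xii dwk yxe zsmim
Hunk 2: at line 3 remove [ohao,xii] add [cuk] -> 7 lines: kfrwn ngokd kwqz cuk dwk yxe zsmim
Hunk 3: at line 1 remove [ngokd,kwqz,cuk] add [zmugo,neqg] -> 6 lines: kfrwn zmugo neqg dwk yxe zsmim
Hunk 4: at line 2 remove [neqg] add [roziy,vou] -> 7 lines: kfrwn zmugo roziy vou dwk yxe zsmim
Hunk 5: at line 4 remove [dwk] add [yasck,icoyl] -> 8 lines: kfrwn zmugo roziy vou yasck icoyl yxe zsmim
Final line 5: yasck

Answer: yasck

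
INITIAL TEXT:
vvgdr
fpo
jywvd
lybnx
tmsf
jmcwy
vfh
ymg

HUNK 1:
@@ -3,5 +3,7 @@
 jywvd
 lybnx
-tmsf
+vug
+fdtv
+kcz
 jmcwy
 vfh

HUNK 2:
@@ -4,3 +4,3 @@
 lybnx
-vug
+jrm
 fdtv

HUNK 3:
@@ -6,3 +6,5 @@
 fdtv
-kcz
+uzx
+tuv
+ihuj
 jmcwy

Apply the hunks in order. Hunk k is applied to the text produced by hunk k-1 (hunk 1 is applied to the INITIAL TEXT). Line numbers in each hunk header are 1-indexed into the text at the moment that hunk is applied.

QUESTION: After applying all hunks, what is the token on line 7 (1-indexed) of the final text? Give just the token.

Answer: uzx

Derivation:
Hunk 1: at line 3 remove [tmsf] add [vug,fdtv,kcz] -> 10 lines: vvgdr fpo jywvd lybnx vug fdtv kcz jmcwy vfh ymg
Hunk 2: at line 4 remove [vug] add [jrm] -> 10 lines: vvgdr fpo jywvd lybnx jrm fdtv kcz jmcwy vfh ymg
Hunk 3: at line 6 remove [kcz] add [uzx,tuv,ihuj] -> 12 lines: vvgdr fpo jywvd lybnx jrm fdtv uzx tuv ihuj jmcwy vfh ymg
Final line 7: uzx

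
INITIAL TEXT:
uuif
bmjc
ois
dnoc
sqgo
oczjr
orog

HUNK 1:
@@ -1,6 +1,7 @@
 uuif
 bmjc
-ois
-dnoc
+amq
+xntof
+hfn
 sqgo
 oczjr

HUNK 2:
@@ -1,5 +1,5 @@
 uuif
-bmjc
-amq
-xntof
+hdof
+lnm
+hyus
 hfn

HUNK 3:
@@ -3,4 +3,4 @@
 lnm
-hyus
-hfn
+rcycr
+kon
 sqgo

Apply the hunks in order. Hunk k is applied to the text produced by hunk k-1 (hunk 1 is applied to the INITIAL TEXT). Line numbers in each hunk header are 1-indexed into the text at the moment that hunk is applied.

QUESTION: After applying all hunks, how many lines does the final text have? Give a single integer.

Answer: 8

Derivation:
Hunk 1: at line 1 remove [ois,dnoc] add [amq,xntof,hfn] -> 8 lines: uuif bmjc amq xntof hfn sqgo oczjr orog
Hunk 2: at line 1 remove [bmjc,amq,xntof] add [hdof,lnm,hyus] -> 8 lines: uuif hdof lnm hyus hfn sqgo oczjr orog
Hunk 3: at line 3 remove [hyus,hfn] add [rcycr,kon] -> 8 lines: uuif hdof lnm rcycr kon sqgo oczjr orog
Final line count: 8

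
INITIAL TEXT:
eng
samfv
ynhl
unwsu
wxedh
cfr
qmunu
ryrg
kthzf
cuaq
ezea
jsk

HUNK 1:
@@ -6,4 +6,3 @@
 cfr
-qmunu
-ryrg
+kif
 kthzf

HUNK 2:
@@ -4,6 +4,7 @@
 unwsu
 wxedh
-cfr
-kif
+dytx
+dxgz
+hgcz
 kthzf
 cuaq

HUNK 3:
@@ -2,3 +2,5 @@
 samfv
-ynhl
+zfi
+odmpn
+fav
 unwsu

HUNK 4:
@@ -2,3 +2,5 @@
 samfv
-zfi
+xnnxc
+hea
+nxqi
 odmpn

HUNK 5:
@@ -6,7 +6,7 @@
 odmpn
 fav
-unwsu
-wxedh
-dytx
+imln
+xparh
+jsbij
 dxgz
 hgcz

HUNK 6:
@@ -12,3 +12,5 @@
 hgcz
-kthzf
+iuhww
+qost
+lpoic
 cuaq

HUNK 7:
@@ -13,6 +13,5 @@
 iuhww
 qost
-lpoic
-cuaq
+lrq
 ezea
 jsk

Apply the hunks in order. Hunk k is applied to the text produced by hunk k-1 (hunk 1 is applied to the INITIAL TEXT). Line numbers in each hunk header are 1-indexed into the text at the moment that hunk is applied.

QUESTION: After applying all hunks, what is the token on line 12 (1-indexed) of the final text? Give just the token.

Hunk 1: at line 6 remove [qmunu,ryrg] add [kif] -> 11 lines: eng samfv ynhl unwsu wxedh cfr kif kthzf cuaq ezea jsk
Hunk 2: at line 4 remove [cfr,kif] add [dytx,dxgz,hgcz] -> 12 lines: eng samfv ynhl unwsu wxedh dytx dxgz hgcz kthzf cuaq ezea jsk
Hunk 3: at line 2 remove [ynhl] add [zfi,odmpn,fav] -> 14 lines: eng samfv zfi odmpn fav unwsu wxedh dytx dxgz hgcz kthzf cuaq ezea jsk
Hunk 4: at line 2 remove [zfi] add [xnnxc,hea,nxqi] -> 16 lines: eng samfv xnnxc hea nxqi odmpn fav unwsu wxedh dytx dxgz hgcz kthzf cuaq ezea jsk
Hunk 5: at line 6 remove [unwsu,wxedh,dytx] add [imln,xparh,jsbij] -> 16 lines: eng samfv xnnxc hea nxqi odmpn fav imln xparh jsbij dxgz hgcz kthzf cuaq ezea jsk
Hunk 6: at line 12 remove [kthzf] add [iuhww,qost,lpoic] -> 18 lines: eng samfv xnnxc hea nxqi odmpn fav imln xparh jsbij dxgz hgcz iuhww qost lpoic cuaq ezea jsk
Hunk 7: at line 13 remove [lpoic,cuaq] add [lrq] -> 17 lines: eng samfv xnnxc hea nxqi odmpn fav imln xparh jsbij dxgz hgcz iuhww qost lrq ezea jsk
Final line 12: hgcz

Answer: hgcz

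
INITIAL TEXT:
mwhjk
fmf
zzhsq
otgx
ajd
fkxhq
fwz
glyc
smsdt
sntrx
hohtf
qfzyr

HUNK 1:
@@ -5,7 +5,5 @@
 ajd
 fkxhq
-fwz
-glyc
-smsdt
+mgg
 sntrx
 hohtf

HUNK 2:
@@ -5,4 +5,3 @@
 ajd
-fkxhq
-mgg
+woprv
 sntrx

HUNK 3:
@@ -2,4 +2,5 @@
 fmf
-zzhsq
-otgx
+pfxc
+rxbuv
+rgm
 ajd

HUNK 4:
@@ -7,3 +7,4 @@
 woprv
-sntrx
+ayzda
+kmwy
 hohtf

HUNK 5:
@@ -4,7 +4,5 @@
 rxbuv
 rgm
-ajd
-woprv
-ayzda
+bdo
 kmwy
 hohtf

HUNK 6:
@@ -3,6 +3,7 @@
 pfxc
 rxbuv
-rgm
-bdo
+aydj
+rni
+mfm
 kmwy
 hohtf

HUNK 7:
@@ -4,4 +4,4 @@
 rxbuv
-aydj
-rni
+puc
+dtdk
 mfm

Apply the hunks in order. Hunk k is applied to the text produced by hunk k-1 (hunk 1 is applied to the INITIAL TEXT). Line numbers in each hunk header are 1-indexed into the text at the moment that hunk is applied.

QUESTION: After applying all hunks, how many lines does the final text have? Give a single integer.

Hunk 1: at line 5 remove [fwz,glyc,smsdt] add [mgg] -> 10 lines: mwhjk fmf zzhsq otgx ajd fkxhq mgg sntrx hohtf qfzyr
Hunk 2: at line 5 remove [fkxhq,mgg] add [woprv] -> 9 lines: mwhjk fmf zzhsq otgx ajd woprv sntrx hohtf qfzyr
Hunk 3: at line 2 remove [zzhsq,otgx] add [pfxc,rxbuv,rgm] -> 10 lines: mwhjk fmf pfxc rxbuv rgm ajd woprv sntrx hohtf qfzyr
Hunk 4: at line 7 remove [sntrx] add [ayzda,kmwy] -> 11 lines: mwhjk fmf pfxc rxbuv rgm ajd woprv ayzda kmwy hohtf qfzyr
Hunk 5: at line 4 remove [ajd,woprv,ayzda] add [bdo] -> 9 lines: mwhjk fmf pfxc rxbuv rgm bdo kmwy hohtf qfzyr
Hunk 6: at line 3 remove [rgm,bdo] add [aydj,rni,mfm] -> 10 lines: mwhjk fmf pfxc rxbuv aydj rni mfm kmwy hohtf qfzyr
Hunk 7: at line 4 remove [aydj,rni] add [puc,dtdk] -> 10 lines: mwhjk fmf pfxc rxbuv puc dtdk mfm kmwy hohtf qfzyr
Final line count: 10

Answer: 10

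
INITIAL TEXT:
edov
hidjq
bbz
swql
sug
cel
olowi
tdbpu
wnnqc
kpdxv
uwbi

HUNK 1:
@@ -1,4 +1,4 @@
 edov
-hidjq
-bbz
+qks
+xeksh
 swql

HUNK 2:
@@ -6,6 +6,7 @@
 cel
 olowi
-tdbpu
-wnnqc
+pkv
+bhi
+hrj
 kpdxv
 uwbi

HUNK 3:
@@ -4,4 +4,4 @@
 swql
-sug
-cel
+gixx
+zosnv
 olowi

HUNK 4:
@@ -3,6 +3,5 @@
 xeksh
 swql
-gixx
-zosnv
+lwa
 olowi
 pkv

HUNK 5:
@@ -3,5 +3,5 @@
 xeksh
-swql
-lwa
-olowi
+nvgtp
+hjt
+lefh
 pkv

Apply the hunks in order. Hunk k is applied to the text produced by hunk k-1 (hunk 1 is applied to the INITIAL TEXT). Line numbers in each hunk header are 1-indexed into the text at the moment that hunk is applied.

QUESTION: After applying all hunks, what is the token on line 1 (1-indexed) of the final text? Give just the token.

Hunk 1: at line 1 remove [hidjq,bbz] add [qks,xeksh] -> 11 lines: edov qks xeksh swql sug cel olowi tdbpu wnnqc kpdxv uwbi
Hunk 2: at line 6 remove [tdbpu,wnnqc] add [pkv,bhi,hrj] -> 12 lines: edov qks xeksh swql sug cel olowi pkv bhi hrj kpdxv uwbi
Hunk 3: at line 4 remove [sug,cel] add [gixx,zosnv] -> 12 lines: edov qks xeksh swql gixx zosnv olowi pkv bhi hrj kpdxv uwbi
Hunk 4: at line 3 remove [gixx,zosnv] add [lwa] -> 11 lines: edov qks xeksh swql lwa olowi pkv bhi hrj kpdxv uwbi
Hunk 5: at line 3 remove [swql,lwa,olowi] add [nvgtp,hjt,lefh] -> 11 lines: edov qks xeksh nvgtp hjt lefh pkv bhi hrj kpdxv uwbi
Final line 1: edov

Answer: edov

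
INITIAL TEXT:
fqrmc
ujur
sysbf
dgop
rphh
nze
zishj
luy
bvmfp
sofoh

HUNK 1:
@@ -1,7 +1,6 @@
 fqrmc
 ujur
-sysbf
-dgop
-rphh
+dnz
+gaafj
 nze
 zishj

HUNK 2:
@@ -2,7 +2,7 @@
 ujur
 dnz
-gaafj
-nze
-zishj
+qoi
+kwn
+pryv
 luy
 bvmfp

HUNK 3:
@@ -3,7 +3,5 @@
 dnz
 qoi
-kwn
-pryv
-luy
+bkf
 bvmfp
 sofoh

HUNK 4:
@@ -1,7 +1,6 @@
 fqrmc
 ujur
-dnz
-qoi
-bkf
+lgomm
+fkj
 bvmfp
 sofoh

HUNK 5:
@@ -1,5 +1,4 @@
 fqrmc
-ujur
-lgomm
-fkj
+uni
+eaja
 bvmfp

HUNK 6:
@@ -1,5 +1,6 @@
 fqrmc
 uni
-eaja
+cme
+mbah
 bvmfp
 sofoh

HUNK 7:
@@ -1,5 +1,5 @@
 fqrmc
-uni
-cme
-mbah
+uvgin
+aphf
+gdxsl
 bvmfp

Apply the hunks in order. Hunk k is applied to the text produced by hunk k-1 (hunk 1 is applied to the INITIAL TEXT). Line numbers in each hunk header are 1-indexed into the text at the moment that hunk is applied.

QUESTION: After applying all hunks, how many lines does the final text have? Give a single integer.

Answer: 6

Derivation:
Hunk 1: at line 1 remove [sysbf,dgop,rphh] add [dnz,gaafj] -> 9 lines: fqrmc ujur dnz gaafj nze zishj luy bvmfp sofoh
Hunk 2: at line 2 remove [gaafj,nze,zishj] add [qoi,kwn,pryv] -> 9 lines: fqrmc ujur dnz qoi kwn pryv luy bvmfp sofoh
Hunk 3: at line 3 remove [kwn,pryv,luy] add [bkf] -> 7 lines: fqrmc ujur dnz qoi bkf bvmfp sofoh
Hunk 4: at line 1 remove [dnz,qoi,bkf] add [lgomm,fkj] -> 6 lines: fqrmc ujur lgomm fkj bvmfp sofoh
Hunk 5: at line 1 remove [ujur,lgomm,fkj] add [uni,eaja] -> 5 lines: fqrmc uni eaja bvmfp sofoh
Hunk 6: at line 1 remove [eaja] add [cme,mbah] -> 6 lines: fqrmc uni cme mbah bvmfp sofoh
Hunk 7: at line 1 remove [uni,cme,mbah] add [uvgin,aphf,gdxsl] -> 6 lines: fqrmc uvgin aphf gdxsl bvmfp sofoh
Final line count: 6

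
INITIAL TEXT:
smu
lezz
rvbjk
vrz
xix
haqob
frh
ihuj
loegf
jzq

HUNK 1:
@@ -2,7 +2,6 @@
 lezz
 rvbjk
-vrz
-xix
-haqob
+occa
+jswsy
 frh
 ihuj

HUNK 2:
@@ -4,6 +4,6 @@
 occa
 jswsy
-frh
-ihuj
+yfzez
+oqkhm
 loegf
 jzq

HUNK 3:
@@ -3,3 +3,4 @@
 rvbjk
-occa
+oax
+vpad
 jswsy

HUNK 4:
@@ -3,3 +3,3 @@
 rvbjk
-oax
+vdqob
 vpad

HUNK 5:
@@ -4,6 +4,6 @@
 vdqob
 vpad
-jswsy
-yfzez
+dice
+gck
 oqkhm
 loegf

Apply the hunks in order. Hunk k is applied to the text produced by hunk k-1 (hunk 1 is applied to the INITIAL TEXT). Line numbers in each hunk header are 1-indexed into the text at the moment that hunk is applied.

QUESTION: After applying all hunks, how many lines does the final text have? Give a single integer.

Answer: 10

Derivation:
Hunk 1: at line 2 remove [vrz,xix,haqob] add [occa,jswsy] -> 9 lines: smu lezz rvbjk occa jswsy frh ihuj loegf jzq
Hunk 2: at line 4 remove [frh,ihuj] add [yfzez,oqkhm] -> 9 lines: smu lezz rvbjk occa jswsy yfzez oqkhm loegf jzq
Hunk 3: at line 3 remove [occa] add [oax,vpad] -> 10 lines: smu lezz rvbjk oax vpad jswsy yfzez oqkhm loegf jzq
Hunk 4: at line 3 remove [oax] add [vdqob] -> 10 lines: smu lezz rvbjk vdqob vpad jswsy yfzez oqkhm loegf jzq
Hunk 5: at line 4 remove [jswsy,yfzez] add [dice,gck] -> 10 lines: smu lezz rvbjk vdqob vpad dice gck oqkhm loegf jzq
Final line count: 10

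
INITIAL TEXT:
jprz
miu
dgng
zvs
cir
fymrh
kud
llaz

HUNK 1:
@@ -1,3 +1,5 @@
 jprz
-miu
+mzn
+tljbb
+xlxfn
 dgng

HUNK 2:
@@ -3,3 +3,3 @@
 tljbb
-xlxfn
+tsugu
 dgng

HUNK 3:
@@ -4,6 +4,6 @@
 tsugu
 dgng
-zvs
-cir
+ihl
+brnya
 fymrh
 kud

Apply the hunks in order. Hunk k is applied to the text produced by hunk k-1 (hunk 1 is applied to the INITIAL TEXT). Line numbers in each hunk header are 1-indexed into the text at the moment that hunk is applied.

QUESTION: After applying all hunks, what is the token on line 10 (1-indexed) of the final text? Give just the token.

Answer: llaz

Derivation:
Hunk 1: at line 1 remove [miu] add [mzn,tljbb,xlxfn] -> 10 lines: jprz mzn tljbb xlxfn dgng zvs cir fymrh kud llaz
Hunk 2: at line 3 remove [xlxfn] add [tsugu] -> 10 lines: jprz mzn tljbb tsugu dgng zvs cir fymrh kud llaz
Hunk 3: at line 4 remove [zvs,cir] add [ihl,brnya] -> 10 lines: jprz mzn tljbb tsugu dgng ihl brnya fymrh kud llaz
Final line 10: llaz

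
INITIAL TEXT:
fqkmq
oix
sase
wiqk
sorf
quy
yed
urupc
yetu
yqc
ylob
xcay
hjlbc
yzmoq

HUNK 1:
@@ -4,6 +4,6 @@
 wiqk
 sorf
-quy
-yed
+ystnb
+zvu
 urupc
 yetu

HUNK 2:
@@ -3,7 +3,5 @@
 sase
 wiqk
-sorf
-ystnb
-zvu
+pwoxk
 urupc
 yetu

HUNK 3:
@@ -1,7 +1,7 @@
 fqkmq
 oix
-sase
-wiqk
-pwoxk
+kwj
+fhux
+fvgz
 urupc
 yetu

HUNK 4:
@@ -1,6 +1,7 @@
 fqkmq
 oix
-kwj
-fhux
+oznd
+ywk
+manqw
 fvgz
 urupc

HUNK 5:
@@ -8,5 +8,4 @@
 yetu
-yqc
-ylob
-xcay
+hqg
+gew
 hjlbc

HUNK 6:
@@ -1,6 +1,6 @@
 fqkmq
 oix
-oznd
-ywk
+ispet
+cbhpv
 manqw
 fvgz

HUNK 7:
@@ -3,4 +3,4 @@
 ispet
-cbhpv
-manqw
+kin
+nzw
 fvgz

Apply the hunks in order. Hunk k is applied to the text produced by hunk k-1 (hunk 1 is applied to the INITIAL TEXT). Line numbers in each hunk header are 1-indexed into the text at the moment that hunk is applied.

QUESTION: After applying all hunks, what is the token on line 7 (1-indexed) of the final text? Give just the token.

Answer: urupc

Derivation:
Hunk 1: at line 4 remove [quy,yed] add [ystnb,zvu] -> 14 lines: fqkmq oix sase wiqk sorf ystnb zvu urupc yetu yqc ylob xcay hjlbc yzmoq
Hunk 2: at line 3 remove [sorf,ystnb,zvu] add [pwoxk] -> 12 lines: fqkmq oix sase wiqk pwoxk urupc yetu yqc ylob xcay hjlbc yzmoq
Hunk 3: at line 1 remove [sase,wiqk,pwoxk] add [kwj,fhux,fvgz] -> 12 lines: fqkmq oix kwj fhux fvgz urupc yetu yqc ylob xcay hjlbc yzmoq
Hunk 4: at line 1 remove [kwj,fhux] add [oznd,ywk,manqw] -> 13 lines: fqkmq oix oznd ywk manqw fvgz urupc yetu yqc ylob xcay hjlbc yzmoq
Hunk 5: at line 8 remove [yqc,ylob,xcay] add [hqg,gew] -> 12 lines: fqkmq oix oznd ywk manqw fvgz urupc yetu hqg gew hjlbc yzmoq
Hunk 6: at line 1 remove [oznd,ywk] add [ispet,cbhpv] -> 12 lines: fqkmq oix ispet cbhpv manqw fvgz urupc yetu hqg gew hjlbc yzmoq
Hunk 7: at line 3 remove [cbhpv,manqw] add [kin,nzw] -> 12 lines: fqkmq oix ispet kin nzw fvgz urupc yetu hqg gew hjlbc yzmoq
Final line 7: urupc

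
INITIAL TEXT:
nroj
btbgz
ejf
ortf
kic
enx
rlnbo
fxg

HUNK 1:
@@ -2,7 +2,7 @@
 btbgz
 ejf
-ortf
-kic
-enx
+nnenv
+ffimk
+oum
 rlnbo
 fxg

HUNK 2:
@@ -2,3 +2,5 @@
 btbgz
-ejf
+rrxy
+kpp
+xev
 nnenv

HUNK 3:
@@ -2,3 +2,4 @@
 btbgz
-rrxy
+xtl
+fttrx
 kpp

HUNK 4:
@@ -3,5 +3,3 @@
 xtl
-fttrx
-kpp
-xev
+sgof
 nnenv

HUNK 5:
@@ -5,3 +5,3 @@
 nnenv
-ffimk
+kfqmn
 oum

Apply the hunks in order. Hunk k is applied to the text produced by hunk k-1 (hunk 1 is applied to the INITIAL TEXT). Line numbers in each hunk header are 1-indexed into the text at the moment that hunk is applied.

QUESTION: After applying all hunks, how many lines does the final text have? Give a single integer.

Answer: 9

Derivation:
Hunk 1: at line 2 remove [ortf,kic,enx] add [nnenv,ffimk,oum] -> 8 lines: nroj btbgz ejf nnenv ffimk oum rlnbo fxg
Hunk 2: at line 2 remove [ejf] add [rrxy,kpp,xev] -> 10 lines: nroj btbgz rrxy kpp xev nnenv ffimk oum rlnbo fxg
Hunk 3: at line 2 remove [rrxy] add [xtl,fttrx] -> 11 lines: nroj btbgz xtl fttrx kpp xev nnenv ffimk oum rlnbo fxg
Hunk 4: at line 3 remove [fttrx,kpp,xev] add [sgof] -> 9 lines: nroj btbgz xtl sgof nnenv ffimk oum rlnbo fxg
Hunk 5: at line 5 remove [ffimk] add [kfqmn] -> 9 lines: nroj btbgz xtl sgof nnenv kfqmn oum rlnbo fxg
Final line count: 9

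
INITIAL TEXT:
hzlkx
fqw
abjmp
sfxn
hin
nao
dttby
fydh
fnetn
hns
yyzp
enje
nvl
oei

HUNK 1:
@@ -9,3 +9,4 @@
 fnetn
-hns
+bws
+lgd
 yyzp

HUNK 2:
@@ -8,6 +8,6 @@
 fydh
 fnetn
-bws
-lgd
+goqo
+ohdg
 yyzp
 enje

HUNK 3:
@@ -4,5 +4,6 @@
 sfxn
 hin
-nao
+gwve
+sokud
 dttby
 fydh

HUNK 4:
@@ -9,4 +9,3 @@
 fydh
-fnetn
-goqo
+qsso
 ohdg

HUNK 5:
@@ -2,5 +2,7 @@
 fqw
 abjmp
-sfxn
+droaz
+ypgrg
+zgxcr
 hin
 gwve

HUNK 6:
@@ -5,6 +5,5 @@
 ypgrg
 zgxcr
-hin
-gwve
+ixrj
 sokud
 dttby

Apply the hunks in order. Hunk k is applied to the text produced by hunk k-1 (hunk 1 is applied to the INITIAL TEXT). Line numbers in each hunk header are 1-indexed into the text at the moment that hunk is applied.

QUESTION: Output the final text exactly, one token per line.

Answer: hzlkx
fqw
abjmp
droaz
ypgrg
zgxcr
ixrj
sokud
dttby
fydh
qsso
ohdg
yyzp
enje
nvl
oei

Derivation:
Hunk 1: at line 9 remove [hns] add [bws,lgd] -> 15 lines: hzlkx fqw abjmp sfxn hin nao dttby fydh fnetn bws lgd yyzp enje nvl oei
Hunk 2: at line 8 remove [bws,lgd] add [goqo,ohdg] -> 15 lines: hzlkx fqw abjmp sfxn hin nao dttby fydh fnetn goqo ohdg yyzp enje nvl oei
Hunk 3: at line 4 remove [nao] add [gwve,sokud] -> 16 lines: hzlkx fqw abjmp sfxn hin gwve sokud dttby fydh fnetn goqo ohdg yyzp enje nvl oei
Hunk 4: at line 9 remove [fnetn,goqo] add [qsso] -> 15 lines: hzlkx fqw abjmp sfxn hin gwve sokud dttby fydh qsso ohdg yyzp enje nvl oei
Hunk 5: at line 2 remove [sfxn] add [droaz,ypgrg,zgxcr] -> 17 lines: hzlkx fqw abjmp droaz ypgrg zgxcr hin gwve sokud dttby fydh qsso ohdg yyzp enje nvl oei
Hunk 6: at line 5 remove [hin,gwve] add [ixrj] -> 16 lines: hzlkx fqw abjmp droaz ypgrg zgxcr ixrj sokud dttby fydh qsso ohdg yyzp enje nvl oei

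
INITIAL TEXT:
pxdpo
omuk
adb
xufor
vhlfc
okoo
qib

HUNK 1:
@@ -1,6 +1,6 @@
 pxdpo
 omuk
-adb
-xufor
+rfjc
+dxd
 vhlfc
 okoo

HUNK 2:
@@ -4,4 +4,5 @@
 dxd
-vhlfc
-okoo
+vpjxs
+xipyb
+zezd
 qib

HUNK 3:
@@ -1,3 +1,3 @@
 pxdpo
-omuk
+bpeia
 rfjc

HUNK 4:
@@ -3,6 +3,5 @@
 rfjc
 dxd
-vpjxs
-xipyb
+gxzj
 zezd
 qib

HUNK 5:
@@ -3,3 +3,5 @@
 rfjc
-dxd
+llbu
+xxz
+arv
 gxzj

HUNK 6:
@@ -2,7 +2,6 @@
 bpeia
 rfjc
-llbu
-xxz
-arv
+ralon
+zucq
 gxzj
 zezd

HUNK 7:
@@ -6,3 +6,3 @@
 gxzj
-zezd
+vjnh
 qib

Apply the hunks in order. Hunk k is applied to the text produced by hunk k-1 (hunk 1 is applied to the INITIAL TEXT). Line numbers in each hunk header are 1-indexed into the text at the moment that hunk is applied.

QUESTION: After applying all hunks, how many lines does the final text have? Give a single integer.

Answer: 8

Derivation:
Hunk 1: at line 1 remove [adb,xufor] add [rfjc,dxd] -> 7 lines: pxdpo omuk rfjc dxd vhlfc okoo qib
Hunk 2: at line 4 remove [vhlfc,okoo] add [vpjxs,xipyb,zezd] -> 8 lines: pxdpo omuk rfjc dxd vpjxs xipyb zezd qib
Hunk 3: at line 1 remove [omuk] add [bpeia] -> 8 lines: pxdpo bpeia rfjc dxd vpjxs xipyb zezd qib
Hunk 4: at line 3 remove [vpjxs,xipyb] add [gxzj] -> 7 lines: pxdpo bpeia rfjc dxd gxzj zezd qib
Hunk 5: at line 3 remove [dxd] add [llbu,xxz,arv] -> 9 lines: pxdpo bpeia rfjc llbu xxz arv gxzj zezd qib
Hunk 6: at line 2 remove [llbu,xxz,arv] add [ralon,zucq] -> 8 lines: pxdpo bpeia rfjc ralon zucq gxzj zezd qib
Hunk 7: at line 6 remove [zezd] add [vjnh] -> 8 lines: pxdpo bpeia rfjc ralon zucq gxzj vjnh qib
Final line count: 8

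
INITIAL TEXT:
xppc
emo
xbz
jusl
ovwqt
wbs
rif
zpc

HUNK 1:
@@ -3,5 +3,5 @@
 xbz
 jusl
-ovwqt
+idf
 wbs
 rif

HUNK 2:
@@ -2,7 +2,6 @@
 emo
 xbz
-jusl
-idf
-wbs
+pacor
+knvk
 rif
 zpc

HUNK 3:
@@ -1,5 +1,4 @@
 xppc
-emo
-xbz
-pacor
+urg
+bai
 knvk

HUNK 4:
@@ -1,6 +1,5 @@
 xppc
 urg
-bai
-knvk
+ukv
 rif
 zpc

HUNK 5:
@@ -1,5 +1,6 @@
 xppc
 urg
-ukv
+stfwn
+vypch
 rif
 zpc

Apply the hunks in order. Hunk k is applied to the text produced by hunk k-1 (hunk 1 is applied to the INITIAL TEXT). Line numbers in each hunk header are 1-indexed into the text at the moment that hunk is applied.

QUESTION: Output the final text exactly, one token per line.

Answer: xppc
urg
stfwn
vypch
rif
zpc

Derivation:
Hunk 1: at line 3 remove [ovwqt] add [idf] -> 8 lines: xppc emo xbz jusl idf wbs rif zpc
Hunk 2: at line 2 remove [jusl,idf,wbs] add [pacor,knvk] -> 7 lines: xppc emo xbz pacor knvk rif zpc
Hunk 3: at line 1 remove [emo,xbz,pacor] add [urg,bai] -> 6 lines: xppc urg bai knvk rif zpc
Hunk 4: at line 1 remove [bai,knvk] add [ukv] -> 5 lines: xppc urg ukv rif zpc
Hunk 5: at line 1 remove [ukv] add [stfwn,vypch] -> 6 lines: xppc urg stfwn vypch rif zpc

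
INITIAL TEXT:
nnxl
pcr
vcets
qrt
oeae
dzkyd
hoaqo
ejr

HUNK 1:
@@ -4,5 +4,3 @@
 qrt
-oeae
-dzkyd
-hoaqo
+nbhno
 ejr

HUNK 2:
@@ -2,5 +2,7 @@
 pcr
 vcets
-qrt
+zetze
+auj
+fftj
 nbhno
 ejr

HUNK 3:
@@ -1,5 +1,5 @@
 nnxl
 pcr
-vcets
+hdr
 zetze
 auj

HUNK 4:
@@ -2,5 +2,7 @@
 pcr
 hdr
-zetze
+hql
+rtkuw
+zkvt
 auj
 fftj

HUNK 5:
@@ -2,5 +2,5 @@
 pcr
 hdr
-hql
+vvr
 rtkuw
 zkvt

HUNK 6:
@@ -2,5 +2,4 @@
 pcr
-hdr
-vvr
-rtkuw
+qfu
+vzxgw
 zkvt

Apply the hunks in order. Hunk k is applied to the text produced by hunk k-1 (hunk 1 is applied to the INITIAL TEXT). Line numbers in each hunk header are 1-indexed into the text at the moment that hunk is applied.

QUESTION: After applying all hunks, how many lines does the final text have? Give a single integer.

Answer: 9

Derivation:
Hunk 1: at line 4 remove [oeae,dzkyd,hoaqo] add [nbhno] -> 6 lines: nnxl pcr vcets qrt nbhno ejr
Hunk 2: at line 2 remove [qrt] add [zetze,auj,fftj] -> 8 lines: nnxl pcr vcets zetze auj fftj nbhno ejr
Hunk 3: at line 1 remove [vcets] add [hdr] -> 8 lines: nnxl pcr hdr zetze auj fftj nbhno ejr
Hunk 4: at line 2 remove [zetze] add [hql,rtkuw,zkvt] -> 10 lines: nnxl pcr hdr hql rtkuw zkvt auj fftj nbhno ejr
Hunk 5: at line 2 remove [hql] add [vvr] -> 10 lines: nnxl pcr hdr vvr rtkuw zkvt auj fftj nbhno ejr
Hunk 6: at line 2 remove [hdr,vvr,rtkuw] add [qfu,vzxgw] -> 9 lines: nnxl pcr qfu vzxgw zkvt auj fftj nbhno ejr
Final line count: 9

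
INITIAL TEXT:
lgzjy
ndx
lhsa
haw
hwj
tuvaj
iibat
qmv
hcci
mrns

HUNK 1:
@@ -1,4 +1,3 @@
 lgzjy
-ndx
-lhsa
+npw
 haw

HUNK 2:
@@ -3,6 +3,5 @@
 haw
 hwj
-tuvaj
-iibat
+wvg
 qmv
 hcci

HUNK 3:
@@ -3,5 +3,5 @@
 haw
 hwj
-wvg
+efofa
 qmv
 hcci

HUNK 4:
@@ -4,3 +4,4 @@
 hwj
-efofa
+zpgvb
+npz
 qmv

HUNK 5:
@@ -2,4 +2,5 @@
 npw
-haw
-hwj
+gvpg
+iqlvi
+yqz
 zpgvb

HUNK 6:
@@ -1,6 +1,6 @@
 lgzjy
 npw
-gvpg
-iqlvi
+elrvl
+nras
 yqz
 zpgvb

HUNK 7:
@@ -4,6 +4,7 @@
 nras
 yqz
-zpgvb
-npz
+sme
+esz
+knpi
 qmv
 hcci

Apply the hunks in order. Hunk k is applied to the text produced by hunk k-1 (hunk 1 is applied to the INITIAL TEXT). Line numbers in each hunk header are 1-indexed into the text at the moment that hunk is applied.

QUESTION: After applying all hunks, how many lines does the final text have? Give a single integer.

Hunk 1: at line 1 remove [ndx,lhsa] add [npw] -> 9 lines: lgzjy npw haw hwj tuvaj iibat qmv hcci mrns
Hunk 2: at line 3 remove [tuvaj,iibat] add [wvg] -> 8 lines: lgzjy npw haw hwj wvg qmv hcci mrns
Hunk 3: at line 3 remove [wvg] add [efofa] -> 8 lines: lgzjy npw haw hwj efofa qmv hcci mrns
Hunk 4: at line 4 remove [efofa] add [zpgvb,npz] -> 9 lines: lgzjy npw haw hwj zpgvb npz qmv hcci mrns
Hunk 5: at line 2 remove [haw,hwj] add [gvpg,iqlvi,yqz] -> 10 lines: lgzjy npw gvpg iqlvi yqz zpgvb npz qmv hcci mrns
Hunk 6: at line 1 remove [gvpg,iqlvi] add [elrvl,nras] -> 10 lines: lgzjy npw elrvl nras yqz zpgvb npz qmv hcci mrns
Hunk 7: at line 4 remove [zpgvb,npz] add [sme,esz,knpi] -> 11 lines: lgzjy npw elrvl nras yqz sme esz knpi qmv hcci mrns
Final line count: 11

Answer: 11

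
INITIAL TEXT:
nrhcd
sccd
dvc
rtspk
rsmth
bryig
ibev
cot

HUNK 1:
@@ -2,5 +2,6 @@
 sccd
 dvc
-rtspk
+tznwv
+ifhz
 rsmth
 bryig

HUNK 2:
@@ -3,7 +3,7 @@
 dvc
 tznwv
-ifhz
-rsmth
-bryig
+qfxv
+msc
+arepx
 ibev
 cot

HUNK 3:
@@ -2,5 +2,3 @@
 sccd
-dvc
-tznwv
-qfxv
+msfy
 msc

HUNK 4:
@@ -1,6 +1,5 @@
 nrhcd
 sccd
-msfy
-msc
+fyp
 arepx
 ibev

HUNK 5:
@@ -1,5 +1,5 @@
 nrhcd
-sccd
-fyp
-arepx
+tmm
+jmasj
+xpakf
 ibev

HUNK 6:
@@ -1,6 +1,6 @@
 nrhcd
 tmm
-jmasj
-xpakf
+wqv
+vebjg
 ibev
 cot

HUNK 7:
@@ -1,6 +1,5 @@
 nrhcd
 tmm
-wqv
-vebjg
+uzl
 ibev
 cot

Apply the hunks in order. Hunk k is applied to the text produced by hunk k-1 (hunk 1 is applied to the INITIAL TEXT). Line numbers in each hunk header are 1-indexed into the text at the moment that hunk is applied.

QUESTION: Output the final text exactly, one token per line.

Answer: nrhcd
tmm
uzl
ibev
cot

Derivation:
Hunk 1: at line 2 remove [rtspk] add [tznwv,ifhz] -> 9 lines: nrhcd sccd dvc tznwv ifhz rsmth bryig ibev cot
Hunk 2: at line 3 remove [ifhz,rsmth,bryig] add [qfxv,msc,arepx] -> 9 lines: nrhcd sccd dvc tznwv qfxv msc arepx ibev cot
Hunk 3: at line 2 remove [dvc,tznwv,qfxv] add [msfy] -> 7 lines: nrhcd sccd msfy msc arepx ibev cot
Hunk 4: at line 1 remove [msfy,msc] add [fyp] -> 6 lines: nrhcd sccd fyp arepx ibev cot
Hunk 5: at line 1 remove [sccd,fyp,arepx] add [tmm,jmasj,xpakf] -> 6 lines: nrhcd tmm jmasj xpakf ibev cot
Hunk 6: at line 1 remove [jmasj,xpakf] add [wqv,vebjg] -> 6 lines: nrhcd tmm wqv vebjg ibev cot
Hunk 7: at line 1 remove [wqv,vebjg] add [uzl] -> 5 lines: nrhcd tmm uzl ibev cot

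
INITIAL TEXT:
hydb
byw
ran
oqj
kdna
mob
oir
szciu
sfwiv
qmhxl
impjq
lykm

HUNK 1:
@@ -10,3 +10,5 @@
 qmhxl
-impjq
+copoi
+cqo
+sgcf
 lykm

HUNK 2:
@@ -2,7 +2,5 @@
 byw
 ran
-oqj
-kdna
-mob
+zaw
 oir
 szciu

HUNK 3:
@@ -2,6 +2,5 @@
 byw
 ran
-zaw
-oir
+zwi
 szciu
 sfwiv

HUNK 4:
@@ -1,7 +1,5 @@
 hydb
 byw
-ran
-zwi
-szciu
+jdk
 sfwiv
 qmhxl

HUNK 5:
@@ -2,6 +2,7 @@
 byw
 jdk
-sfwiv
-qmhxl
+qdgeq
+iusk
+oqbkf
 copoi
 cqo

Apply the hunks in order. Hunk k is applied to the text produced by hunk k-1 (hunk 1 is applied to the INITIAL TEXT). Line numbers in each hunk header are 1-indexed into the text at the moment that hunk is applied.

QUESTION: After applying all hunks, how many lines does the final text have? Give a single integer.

Answer: 10

Derivation:
Hunk 1: at line 10 remove [impjq] add [copoi,cqo,sgcf] -> 14 lines: hydb byw ran oqj kdna mob oir szciu sfwiv qmhxl copoi cqo sgcf lykm
Hunk 2: at line 2 remove [oqj,kdna,mob] add [zaw] -> 12 lines: hydb byw ran zaw oir szciu sfwiv qmhxl copoi cqo sgcf lykm
Hunk 3: at line 2 remove [zaw,oir] add [zwi] -> 11 lines: hydb byw ran zwi szciu sfwiv qmhxl copoi cqo sgcf lykm
Hunk 4: at line 1 remove [ran,zwi,szciu] add [jdk] -> 9 lines: hydb byw jdk sfwiv qmhxl copoi cqo sgcf lykm
Hunk 5: at line 2 remove [sfwiv,qmhxl] add [qdgeq,iusk,oqbkf] -> 10 lines: hydb byw jdk qdgeq iusk oqbkf copoi cqo sgcf lykm
Final line count: 10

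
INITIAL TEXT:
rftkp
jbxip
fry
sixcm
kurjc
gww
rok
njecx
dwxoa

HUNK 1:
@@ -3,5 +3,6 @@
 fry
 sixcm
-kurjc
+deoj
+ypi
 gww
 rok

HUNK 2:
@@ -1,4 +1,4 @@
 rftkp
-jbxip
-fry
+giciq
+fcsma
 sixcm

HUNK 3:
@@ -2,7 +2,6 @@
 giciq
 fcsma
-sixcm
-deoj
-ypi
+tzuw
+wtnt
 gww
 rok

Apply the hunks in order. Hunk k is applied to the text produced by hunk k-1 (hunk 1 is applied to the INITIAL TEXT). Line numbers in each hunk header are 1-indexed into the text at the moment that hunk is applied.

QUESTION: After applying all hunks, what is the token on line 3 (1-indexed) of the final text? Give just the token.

Answer: fcsma

Derivation:
Hunk 1: at line 3 remove [kurjc] add [deoj,ypi] -> 10 lines: rftkp jbxip fry sixcm deoj ypi gww rok njecx dwxoa
Hunk 2: at line 1 remove [jbxip,fry] add [giciq,fcsma] -> 10 lines: rftkp giciq fcsma sixcm deoj ypi gww rok njecx dwxoa
Hunk 3: at line 2 remove [sixcm,deoj,ypi] add [tzuw,wtnt] -> 9 lines: rftkp giciq fcsma tzuw wtnt gww rok njecx dwxoa
Final line 3: fcsma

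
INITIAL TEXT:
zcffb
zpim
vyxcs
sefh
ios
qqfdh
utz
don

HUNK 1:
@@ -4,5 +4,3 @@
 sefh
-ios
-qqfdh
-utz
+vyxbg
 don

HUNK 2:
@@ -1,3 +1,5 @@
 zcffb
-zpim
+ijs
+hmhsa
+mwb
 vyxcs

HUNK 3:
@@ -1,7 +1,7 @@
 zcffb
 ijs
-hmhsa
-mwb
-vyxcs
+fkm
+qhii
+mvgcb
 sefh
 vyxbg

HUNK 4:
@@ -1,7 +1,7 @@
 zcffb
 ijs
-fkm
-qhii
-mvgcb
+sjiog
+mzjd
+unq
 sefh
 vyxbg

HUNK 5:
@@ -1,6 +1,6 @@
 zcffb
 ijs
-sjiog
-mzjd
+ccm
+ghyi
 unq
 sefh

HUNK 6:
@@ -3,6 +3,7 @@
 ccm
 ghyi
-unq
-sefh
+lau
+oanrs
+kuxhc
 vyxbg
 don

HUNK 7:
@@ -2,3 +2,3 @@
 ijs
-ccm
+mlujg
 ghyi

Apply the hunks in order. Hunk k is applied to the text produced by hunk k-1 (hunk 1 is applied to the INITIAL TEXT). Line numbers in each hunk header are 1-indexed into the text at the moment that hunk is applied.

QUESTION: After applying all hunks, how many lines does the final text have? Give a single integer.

Answer: 9

Derivation:
Hunk 1: at line 4 remove [ios,qqfdh,utz] add [vyxbg] -> 6 lines: zcffb zpim vyxcs sefh vyxbg don
Hunk 2: at line 1 remove [zpim] add [ijs,hmhsa,mwb] -> 8 lines: zcffb ijs hmhsa mwb vyxcs sefh vyxbg don
Hunk 3: at line 1 remove [hmhsa,mwb,vyxcs] add [fkm,qhii,mvgcb] -> 8 lines: zcffb ijs fkm qhii mvgcb sefh vyxbg don
Hunk 4: at line 1 remove [fkm,qhii,mvgcb] add [sjiog,mzjd,unq] -> 8 lines: zcffb ijs sjiog mzjd unq sefh vyxbg don
Hunk 5: at line 1 remove [sjiog,mzjd] add [ccm,ghyi] -> 8 lines: zcffb ijs ccm ghyi unq sefh vyxbg don
Hunk 6: at line 3 remove [unq,sefh] add [lau,oanrs,kuxhc] -> 9 lines: zcffb ijs ccm ghyi lau oanrs kuxhc vyxbg don
Hunk 7: at line 2 remove [ccm] add [mlujg] -> 9 lines: zcffb ijs mlujg ghyi lau oanrs kuxhc vyxbg don
Final line count: 9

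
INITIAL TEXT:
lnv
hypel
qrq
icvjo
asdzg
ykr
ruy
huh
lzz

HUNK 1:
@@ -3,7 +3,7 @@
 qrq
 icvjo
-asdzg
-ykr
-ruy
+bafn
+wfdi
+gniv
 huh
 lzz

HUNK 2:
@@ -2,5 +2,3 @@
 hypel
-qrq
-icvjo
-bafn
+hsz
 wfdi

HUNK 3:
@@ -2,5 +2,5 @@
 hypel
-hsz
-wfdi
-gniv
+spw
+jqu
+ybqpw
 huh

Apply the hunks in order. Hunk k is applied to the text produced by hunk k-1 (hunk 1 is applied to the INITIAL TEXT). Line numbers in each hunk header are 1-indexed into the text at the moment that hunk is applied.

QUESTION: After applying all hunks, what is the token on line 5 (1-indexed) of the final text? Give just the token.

Answer: ybqpw

Derivation:
Hunk 1: at line 3 remove [asdzg,ykr,ruy] add [bafn,wfdi,gniv] -> 9 lines: lnv hypel qrq icvjo bafn wfdi gniv huh lzz
Hunk 2: at line 2 remove [qrq,icvjo,bafn] add [hsz] -> 7 lines: lnv hypel hsz wfdi gniv huh lzz
Hunk 3: at line 2 remove [hsz,wfdi,gniv] add [spw,jqu,ybqpw] -> 7 lines: lnv hypel spw jqu ybqpw huh lzz
Final line 5: ybqpw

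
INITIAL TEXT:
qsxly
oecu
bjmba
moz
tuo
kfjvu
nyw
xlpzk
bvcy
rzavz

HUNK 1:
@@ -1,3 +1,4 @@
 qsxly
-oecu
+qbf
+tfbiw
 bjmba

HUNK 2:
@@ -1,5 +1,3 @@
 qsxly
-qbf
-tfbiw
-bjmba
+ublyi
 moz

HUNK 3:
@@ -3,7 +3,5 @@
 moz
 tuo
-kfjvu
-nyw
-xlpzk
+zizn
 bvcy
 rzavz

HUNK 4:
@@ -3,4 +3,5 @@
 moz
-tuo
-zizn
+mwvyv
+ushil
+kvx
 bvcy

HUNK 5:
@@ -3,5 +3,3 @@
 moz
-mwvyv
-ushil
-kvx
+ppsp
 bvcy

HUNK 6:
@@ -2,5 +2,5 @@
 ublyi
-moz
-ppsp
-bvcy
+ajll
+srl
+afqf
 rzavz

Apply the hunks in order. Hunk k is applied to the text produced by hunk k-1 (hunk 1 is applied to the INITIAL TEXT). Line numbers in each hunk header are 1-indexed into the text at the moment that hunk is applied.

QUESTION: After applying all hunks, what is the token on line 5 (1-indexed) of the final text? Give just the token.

Answer: afqf

Derivation:
Hunk 1: at line 1 remove [oecu] add [qbf,tfbiw] -> 11 lines: qsxly qbf tfbiw bjmba moz tuo kfjvu nyw xlpzk bvcy rzavz
Hunk 2: at line 1 remove [qbf,tfbiw,bjmba] add [ublyi] -> 9 lines: qsxly ublyi moz tuo kfjvu nyw xlpzk bvcy rzavz
Hunk 3: at line 3 remove [kfjvu,nyw,xlpzk] add [zizn] -> 7 lines: qsxly ublyi moz tuo zizn bvcy rzavz
Hunk 4: at line 3 remove [tuo,zizn] add [mwvyv,ushil,kvx] -> 8 lines: qsxly ublyi moz mwvyv ushil kvx bvcy rzavz
Hunk 5: at line 3 remove [mwvyv,ushil,kvx] add [ppsp] -> 6 lines: qsxly ublyi moz ppsp bvcy rzavz
Hunk 6: at line 2 remove [moz,ppsp,bvcy] add [ajll,srl,afqf] -> 6 lines: qsxly ublyi ajll srl afqf rzavz
Final line 5: afqf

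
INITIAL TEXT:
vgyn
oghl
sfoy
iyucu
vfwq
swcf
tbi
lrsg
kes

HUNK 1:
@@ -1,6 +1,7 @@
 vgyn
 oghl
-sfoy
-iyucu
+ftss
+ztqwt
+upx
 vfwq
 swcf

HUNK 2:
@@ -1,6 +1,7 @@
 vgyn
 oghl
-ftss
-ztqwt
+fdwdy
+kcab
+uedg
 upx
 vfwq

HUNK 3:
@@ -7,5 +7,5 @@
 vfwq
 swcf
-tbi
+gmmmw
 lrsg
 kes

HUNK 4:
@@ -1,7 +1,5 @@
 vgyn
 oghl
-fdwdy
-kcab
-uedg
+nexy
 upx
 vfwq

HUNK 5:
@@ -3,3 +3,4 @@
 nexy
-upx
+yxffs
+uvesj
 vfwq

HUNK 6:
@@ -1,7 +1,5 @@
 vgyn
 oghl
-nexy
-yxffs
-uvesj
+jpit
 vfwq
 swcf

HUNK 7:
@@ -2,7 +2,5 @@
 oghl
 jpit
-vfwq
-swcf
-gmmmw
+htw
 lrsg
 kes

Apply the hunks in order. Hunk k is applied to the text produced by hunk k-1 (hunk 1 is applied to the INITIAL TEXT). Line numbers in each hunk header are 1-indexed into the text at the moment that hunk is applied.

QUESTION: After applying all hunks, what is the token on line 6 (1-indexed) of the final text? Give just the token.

Hunk 1: at line 1 remove [sfoy,iyucu] add [ftss,ztqwt,upx] -> 10 lines: vgyn oghl ftss ztqwt upx vfwq swcf tbi lrsg kes
Hunk 2: at line 1 remove [ftss,ztqwt] add [fdwdy,kcab,uedg] -> 11 lines: vgyn oghl fdwdy kcab uedg upx vfwq swcf tbi lrsg kes
Hunk 3: at line 7 remove [tbi] add [gmmmw] -> 11 lines: vgyn oghl fdwdy kcab uedg upx vfwq swcf gmmmw lrsg kes
Hunk 4: at line 1 remove [fdwdy,kcab,uedg] add [nexy] -> 9 lines: vgyn oghl nexy upx vfwq swcf gmmmw lrsg kes
Hunk 5: at line 3 remove [upx] add [yxffs,uvesj] -> 10 lines: vgyn oghl nexy yxffs uvesj vfwq swcf gmmmw lrsg kes
Hunk 6: at line 1 remove [nexy,yxffs,uvesj] add [jpit] -> 8 lines: vgyn oghl jpit vfwq swcf gmmmw lrsg kes
Hunk 7: at line 2 remove [vfwq,swcf,gmmmw] add [htw] -> 6 lines: vgyn oghl jpit htw lrsg kes
Final line 6: kes

Answer: kes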